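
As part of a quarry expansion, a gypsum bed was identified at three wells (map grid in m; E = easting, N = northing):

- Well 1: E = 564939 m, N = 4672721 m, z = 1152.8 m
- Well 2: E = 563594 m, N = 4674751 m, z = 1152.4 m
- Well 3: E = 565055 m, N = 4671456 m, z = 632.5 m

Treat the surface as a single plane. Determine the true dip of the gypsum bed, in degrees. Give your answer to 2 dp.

40.85°

Let the plane be z = a·E + b·N + c.
Well 2−Well 1: −1345a + 2030b = −0.4;  Well 3−Well 1: 116a − 1265b = −520.3.
Solving gives a = 0.72084, b = 0.47741.
Gradient magnitude |∇z| = √(a² + b²) = √(0.51961 + 0.22792) = 0.86460.
True dip = arctan(0.86460) = 40.85°, dipping toward WSW (azimuth ≈ 236°).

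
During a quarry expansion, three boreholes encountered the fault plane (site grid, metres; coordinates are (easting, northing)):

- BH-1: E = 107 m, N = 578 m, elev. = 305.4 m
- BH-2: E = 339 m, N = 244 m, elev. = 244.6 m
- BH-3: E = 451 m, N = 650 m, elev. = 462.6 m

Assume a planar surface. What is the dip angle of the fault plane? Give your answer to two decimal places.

Two edge vectors: BH-1→BH-2 = (232, -334, -60.8), BH-1→BH-3 = (344, 72, 157.2).
Normal n = (BH-1→BH-2) × (BH-1→BH-3) = (-48127.2, -57385.6, 131600).
So ∂z/∂E = −n_x/n_z = 0.36571 and ∂z/∂N = −n_y/n_z = 0.43606.
Gradient magnitude |∇z| = √(a² + b²) = √(0.13374 + 0.19015) = 0.56911.
True dip = arctan(0.56911) = 29.64°, dipping toward SW (azimuth ≈ 220°).

29.64°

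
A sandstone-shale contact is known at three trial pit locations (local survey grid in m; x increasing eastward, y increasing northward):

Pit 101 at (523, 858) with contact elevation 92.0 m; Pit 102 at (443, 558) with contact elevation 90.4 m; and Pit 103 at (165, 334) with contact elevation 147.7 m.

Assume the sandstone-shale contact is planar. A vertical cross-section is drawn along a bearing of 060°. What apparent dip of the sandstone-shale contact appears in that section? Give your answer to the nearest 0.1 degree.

Two edge vectors: Pit 101→Pit 102 = (-80, -300, -1.6), Pit 101→Pit 103 = (-358, -524, 55.7).
Normal n = (Pit 101→Pit 102) × (Pit 101→Pit 103) = (-17548.4, 5028.8, -65480).
So ∂z/∂x = −n_x/n_z = −0.26800 and ∂z/∂y = −n_y/n_z = 0.07680.
Unit vector along 060° is (sin 60°, cos 60°) = (0.8660, 0.5000).
Slope in that direction = a·(0.8660) + b·(0.5000) = −0.19369.
Apparent dip = arctan|0.19369| = 11.0° (true dip is 15.6°, so apparent ≤ true as expected).

11.0°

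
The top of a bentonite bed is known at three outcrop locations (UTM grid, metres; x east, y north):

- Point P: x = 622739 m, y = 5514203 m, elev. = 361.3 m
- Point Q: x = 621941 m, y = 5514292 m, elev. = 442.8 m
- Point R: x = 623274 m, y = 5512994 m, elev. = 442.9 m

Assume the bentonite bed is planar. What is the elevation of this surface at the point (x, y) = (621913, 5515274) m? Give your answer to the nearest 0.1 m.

329.6 m

Two edge vectors: Point P→Point Q = (-798, 89, 81.5), Point P→Point R = (535, -1209, 81.6).
Normal n = (Point P→Point Q) × (Point P→Point R) = (105795.9, 108719.3, 917167).
So ∂z/∂x = −n_x/n_z = −0.115350749 and ∂z/∂y = −n_y/n_z = −0.118538172.
Intercept c from Point P: 361.3 + 71833.41 + 653643.55 = 725838.26.
At (621913, 5515274): z = −71738.1 − 653770.5 + 725838.26 = 329.6 m.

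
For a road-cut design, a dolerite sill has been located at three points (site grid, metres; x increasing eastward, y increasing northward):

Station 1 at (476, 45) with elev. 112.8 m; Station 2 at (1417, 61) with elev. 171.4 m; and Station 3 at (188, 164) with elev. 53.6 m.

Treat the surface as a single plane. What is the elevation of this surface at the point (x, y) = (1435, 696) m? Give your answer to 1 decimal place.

-38.9 m

Let the plane be z = a·x + b·y + c.
Station 2−Station 1: 941a + 16b = 58.6;  Station 3−Station 1: −288a + 119b = −59.2.
Solving gives a = 0.067937, b = −0.333059.
Then c = 112.8 − a·476 − b·45 = 95.45.
At (1435, 696): z = 97.5 − 231.8 + 95.45 = -38.9 m.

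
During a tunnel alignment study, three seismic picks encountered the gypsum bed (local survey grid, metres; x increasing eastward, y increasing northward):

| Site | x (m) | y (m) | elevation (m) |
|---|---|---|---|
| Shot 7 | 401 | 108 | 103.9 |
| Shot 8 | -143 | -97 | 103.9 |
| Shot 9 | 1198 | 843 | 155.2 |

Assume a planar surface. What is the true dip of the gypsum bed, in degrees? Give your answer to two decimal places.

Two edge vectors: Shot 7→Shot 8 = (-544, -205, 0), Shot 7→Shot 9 = (797, 735, 51.3).
Normal n = (Shot 7→Shot 8) × (Shot 7→Shot 9) = (-10516.5, 27907.2, -236455).
So ∂z/∂x = −n_x/n_z = −0.04448 and ∂z/∂y = −n_y/n_z = 0.11802.
Gradient magnitude |∇z| = √(a² + b²) = √(0.00198 + 0.01393) = 0.12613.
True dip = arctan(0.12613) = 7.19°, dipping toward SSE (azimuth ≈ 159°).

7.19°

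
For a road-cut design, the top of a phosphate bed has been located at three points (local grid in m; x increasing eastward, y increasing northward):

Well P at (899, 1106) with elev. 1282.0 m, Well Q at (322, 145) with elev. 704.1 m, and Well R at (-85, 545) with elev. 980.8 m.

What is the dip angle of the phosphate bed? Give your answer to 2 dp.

32.51°

Let the plane be z = a·x + b·y + c.
Well Q−Well P: −577a − 961b = −577.9;  Well R−Well P: −984a − 561b = −301.2.
Solving gives a = −0.05587, b = 0.63490.
Gradient magnitude |∇z| = √(a² + b²) = √(0.00312 + 0.40310) = 0.63735.
True dip = arctan(0.63735) = 32.51°, dipping toward S (azimuth ≈ 175°).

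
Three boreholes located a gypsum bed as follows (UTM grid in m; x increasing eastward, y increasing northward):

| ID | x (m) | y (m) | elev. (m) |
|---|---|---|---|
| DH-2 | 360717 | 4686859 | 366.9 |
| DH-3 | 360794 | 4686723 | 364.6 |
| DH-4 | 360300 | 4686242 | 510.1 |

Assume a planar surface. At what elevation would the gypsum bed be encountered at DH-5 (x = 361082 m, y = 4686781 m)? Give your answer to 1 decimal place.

301.3 m

Let the plane be z = a·x + b·y + c.
DH-3−DH-2: 77a − 136b = −2.3;  DH-4−DH-2: −417a − 617b = 143.2.
Solving gives a = −0.200480709, b = −0.096595696.
Then c = 366.9 − a·360717 − b·4686859 = 525414.11.
At (361082, 4686781): z = −72390.0 − 452722.9 + 525414.11 = 301.3 m.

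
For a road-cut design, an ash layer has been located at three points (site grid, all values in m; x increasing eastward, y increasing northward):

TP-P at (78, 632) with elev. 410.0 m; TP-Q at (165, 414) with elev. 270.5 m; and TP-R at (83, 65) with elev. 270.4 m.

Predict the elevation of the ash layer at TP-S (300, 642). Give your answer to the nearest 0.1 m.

188.4 m

Two edge vectors: TP-P→TP-Q = (87, -218, -139.5), TP-P→TP-R = (5, -567, -139.6).
Normal n = (TP-P→TP-Q) × (TP-P→TP-R) = (-48663.7, 11447.7, -48239).
So ∂z/∂x = −n_x/n_z = −1.00880 and ∂z/∂y = −n_y/n_z = 0.23731.
Intercept c from TP-P: 410 + 78.69 − 149.98 = 338.71.
At (300, 642): z = −302.6 + 152.4 + 338.71 = 188.4 m.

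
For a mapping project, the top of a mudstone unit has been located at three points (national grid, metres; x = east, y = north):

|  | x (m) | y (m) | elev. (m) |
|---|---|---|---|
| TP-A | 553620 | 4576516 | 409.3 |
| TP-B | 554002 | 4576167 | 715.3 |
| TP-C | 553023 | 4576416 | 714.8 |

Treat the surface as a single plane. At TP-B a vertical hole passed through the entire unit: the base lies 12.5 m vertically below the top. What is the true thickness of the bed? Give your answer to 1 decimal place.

7.8 m

Two edge vectors: TP-A→TP-B = (382, -349, 306), TP-A→TP-C = (-597, -100, 305.5).
Normal n = (TP-A→TP-B) × (TP-A→TP-C) = (-76019.5, -299383, -246553).
So ∂z/∂x = −n_x/n_z = −0.30833 and ∂z/∂y = −n_y/n_z = −1.21427.
|∇z| = √(a²+b²) = 1.25281, so dip δ = arctan(1.25281) = 51.40°.
True thickness = vertical thickness × cos δ = 12.5 × cos 51.40° = 7.8 m.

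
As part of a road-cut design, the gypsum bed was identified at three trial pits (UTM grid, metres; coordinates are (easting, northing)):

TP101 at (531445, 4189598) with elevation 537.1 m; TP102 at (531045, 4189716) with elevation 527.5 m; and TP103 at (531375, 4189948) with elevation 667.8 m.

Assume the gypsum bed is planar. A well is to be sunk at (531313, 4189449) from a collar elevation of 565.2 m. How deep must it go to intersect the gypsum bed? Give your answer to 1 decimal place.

106.8 m

Let the plane be z = a·E + b·N + c.
TP102−TP101: −400a + 118b = −9.6;  TP103−TP101: −70a + 350b = 130.7.
Solving gives a = 0.142573250, b = 0.401943221.
Then c = 537.1 − a·531445 − b·4189598 = −1759213.26.
At (531313, 4189449): z_contact = 75751.02 + 1683920.63 − 1759213.26 = 458.39 m.
Depth below ground = 565.2 − 458.39 = 106.8 m.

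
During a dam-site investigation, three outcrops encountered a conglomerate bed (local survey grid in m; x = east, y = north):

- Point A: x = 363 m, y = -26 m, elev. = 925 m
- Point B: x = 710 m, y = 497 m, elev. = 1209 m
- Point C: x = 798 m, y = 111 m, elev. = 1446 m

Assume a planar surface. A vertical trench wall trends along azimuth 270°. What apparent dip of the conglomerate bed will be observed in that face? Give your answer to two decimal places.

Let the plane be z = a·x + b·y + c.
Point B−Point A: 347a + 523b = 284;  Point C−Point A: 435a + 137b = 521.
Solving gives a = 1.29788, b = −0.31810.
Unit vector along 270° is (sin 270°, cos 270°) = (-1.0000, -0.0000).
Slope in that direction = a·(-1.0000) + b·(-0.0000) = −1.29788.
Apparent dip = arctan|1.29788| = 52.39° (true dip is 53.2°, so apparent ≤ true as expected).

52.39°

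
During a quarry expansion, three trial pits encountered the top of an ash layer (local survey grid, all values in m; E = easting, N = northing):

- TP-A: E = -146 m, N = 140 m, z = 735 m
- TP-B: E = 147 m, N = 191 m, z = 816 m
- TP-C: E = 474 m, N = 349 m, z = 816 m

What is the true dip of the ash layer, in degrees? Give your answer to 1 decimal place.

Two edge vectors: TP-A→TP-B = (293, 51, 81), TP-A→TP-C = (620, 209, 81).
Normal n = (TP-A→TP-B) × (TP-A→TP-C) = (-12798, 26487, 29617).
So ∂z/∂E = −n_x/n_z = 0.43212 and ∂z/∂N = −n_y/n_z = −0.89432.
Gradient magnitude |∇z| = √(a² + b²) = √(0.18672 + 0.79980) = 0.99324.
True dip = arctan(0.99324) = 44.8°, dipping toward NNW (azimuth ≈ 334°).

44.8°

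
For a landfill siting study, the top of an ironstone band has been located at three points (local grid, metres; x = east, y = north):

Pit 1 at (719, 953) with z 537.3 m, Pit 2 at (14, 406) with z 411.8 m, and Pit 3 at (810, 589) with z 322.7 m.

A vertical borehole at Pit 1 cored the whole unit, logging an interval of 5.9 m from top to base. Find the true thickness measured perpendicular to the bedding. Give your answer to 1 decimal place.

Two edge vectors: Pit 1→Pit 2 = (-705, -547, -125.5), Pit 1→Pit 3 = (91, -364, -214.6).
Normal n = (Pit 1→Pit 2) × (Pit 1→Pit 3) = (71704.2, -162713.5, 306397).
So ∂z/∂x = −n_x/n_z = −0.23402 and ∂z/∂y = −n_y/n_z = 0.53105.
|∇z| = √(a²+b²) = 0.58033, so dip δ = arctan(0.58033) = 30.13°.
True thickness = vertical thickness × cos δ = 5.9 × cos 30.13° = 5.1 m.

5.1 m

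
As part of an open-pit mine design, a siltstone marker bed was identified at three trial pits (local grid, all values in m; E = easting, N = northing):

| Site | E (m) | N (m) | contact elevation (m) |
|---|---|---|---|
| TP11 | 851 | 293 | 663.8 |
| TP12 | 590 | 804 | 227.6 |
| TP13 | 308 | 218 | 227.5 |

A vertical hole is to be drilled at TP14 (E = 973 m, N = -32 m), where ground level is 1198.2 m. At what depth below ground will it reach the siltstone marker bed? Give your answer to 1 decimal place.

294.8 m

Let the plane be z = a·E + b·N + c.
TP12−TP11: −261a + 511b = −436.2;  TP13−TP11: −543a − 75b = −436.3.
Solving gives a = 0.86068, b = −0.41401.
Then c = 663.8 − a·851 − b·293 = 52.66.
At (973, -32): z_contact = 837.45 + 13.25 + 52.66 = 903.36 m.
Depth below ground = 1198.2 − 903.36 = 294.8 m.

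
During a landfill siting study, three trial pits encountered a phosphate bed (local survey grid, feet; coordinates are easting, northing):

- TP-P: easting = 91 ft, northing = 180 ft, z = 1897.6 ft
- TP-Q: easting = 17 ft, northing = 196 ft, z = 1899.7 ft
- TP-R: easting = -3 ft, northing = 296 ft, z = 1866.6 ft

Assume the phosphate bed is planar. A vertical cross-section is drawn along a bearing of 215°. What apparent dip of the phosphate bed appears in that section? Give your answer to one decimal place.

19.2°

Let the plane be z = a·easting + b·northing + c.
TP-Q−TP-P: −74a + 16b = 2.1;  TP-R−TP-P: −94a + 116b = −31.
Solving gives a = −0.10446, b = −0.35189.
Unit vector along 215° is (sin 215°, cos 215°) = (-0.5736, -0.8192).
Slope in that direction = a·(-0.5736) + b·(-0.8192) = 0.34817.
Apparent dip = arctan|0.34817| = 19.2° (true dip is 20.2°, so apparent ≤ true as expected).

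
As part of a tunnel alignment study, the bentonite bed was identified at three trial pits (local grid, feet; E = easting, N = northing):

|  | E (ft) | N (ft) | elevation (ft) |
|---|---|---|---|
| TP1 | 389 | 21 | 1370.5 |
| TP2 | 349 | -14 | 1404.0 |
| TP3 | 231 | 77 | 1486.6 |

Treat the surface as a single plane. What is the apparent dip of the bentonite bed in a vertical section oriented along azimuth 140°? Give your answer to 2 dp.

Two edge vectors: TP1→TP2 = (-40, -35, 33.5), TP1→TP3 = (-158, 56, 116.1).
Normal n = (TP1→TP2) × (TP1→TP3) = (-5939.5, -649, -7770).
So ∂z/∂E = −n_x/n_z = −0.76441 and ∂z/∂N = −n_y/n_z = −0.08353.
Unit vector along 140° is (sin 140°, cos 140°) = (0.6428, -0.7660).
Slope in that direction = a·(0.6428) + b·(-0.7660) = −0.42737.
Apparent dip = arctan|0.42737| = 23.14° (true dip is 37.6°, so apparent ≤ true as expected).

23.14°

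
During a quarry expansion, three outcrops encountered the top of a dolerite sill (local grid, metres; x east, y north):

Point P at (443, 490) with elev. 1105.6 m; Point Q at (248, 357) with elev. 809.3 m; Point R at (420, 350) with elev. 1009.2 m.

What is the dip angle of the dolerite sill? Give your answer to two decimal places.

52.03°

Let the plane be z = a·x + b·y + c.
Point Q−Point P: −195a − 133b = −296.3;  Point R−Point P: −23a − 140b = −96.4.
Solving gives a = 1.18233, b = 0.49433.
Gradient magnitude |∇z| = √(a² + b²) = √(1.39790 + 0.24436) = 1.28151.
True dip = arctan(1.28151) = 52.03°, dipping toward WSW (azimuth ≈ 247°).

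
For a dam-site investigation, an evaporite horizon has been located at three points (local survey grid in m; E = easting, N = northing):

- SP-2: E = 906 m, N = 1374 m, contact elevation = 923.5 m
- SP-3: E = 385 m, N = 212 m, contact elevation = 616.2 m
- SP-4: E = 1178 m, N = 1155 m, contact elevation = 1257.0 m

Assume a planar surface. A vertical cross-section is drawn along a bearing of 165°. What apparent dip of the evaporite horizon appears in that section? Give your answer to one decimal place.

25.5°

Two edge vectors: SP-2→SP-3 = (-521, -1162, -307.3), SP-2→SP-4 = (272, -219, 333.5).
Normal n = (SP-2→SP-3) × (SP-2→SP-4) = (-454825.7, 90167.9, 430163).
So ∂z/∂E = −n_x/n_z = 1.05733 and ∂z/∂N = −n_y/n_z = −0.20961.
Unit vector along 165° is (sin 165°, cos 165°) = (0.2588, -0.9659).
Slope in that direction = a·(0.2588) + b·(-0.9659) = 0.47613.
Apparent dip = arctan|0.47613| = 25.5° (true dip is 47.1°, so apparent ≤ true as expected).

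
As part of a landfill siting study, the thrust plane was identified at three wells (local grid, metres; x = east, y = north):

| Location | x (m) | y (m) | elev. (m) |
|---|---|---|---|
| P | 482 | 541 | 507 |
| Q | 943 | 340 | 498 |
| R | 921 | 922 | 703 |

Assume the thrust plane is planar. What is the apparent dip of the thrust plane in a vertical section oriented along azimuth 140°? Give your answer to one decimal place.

10.5°

Two edge vectors: P→Q = (461, -201, -9), P→R = (439, 381, 196).
Normal n = (P→Q) × (P→R) = (-35967, -94307, 263880).
So ∂z/∂x = −n_x/n_z = 0.13630 and ∂z/∂y = −n_y/n_z = 0.35739.
Unit vector along 140° is (sin 140°, cos 140°) = (0.6428, -0.7660).
Slope in that direction = a·(0.6428) + b·(-0.7660) = −0.18616.
Apparent dip = arctan|0.18616| = 10.5° (true dip is 20.9°, so apparent ≤ true as expected).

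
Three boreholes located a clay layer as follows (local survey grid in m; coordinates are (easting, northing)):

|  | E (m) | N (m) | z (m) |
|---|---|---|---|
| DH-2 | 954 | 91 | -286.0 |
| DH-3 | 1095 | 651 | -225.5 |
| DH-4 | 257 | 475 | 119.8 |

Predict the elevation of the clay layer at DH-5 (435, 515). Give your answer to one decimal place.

Two edge vectors: DH-2→DH-3 = (141, 560, 60.5), DH-2→DH-4 = (-697, 384, 405.8).
Normal n = (DH-2→DH-3) × (DH-2→DH-4) = (204016, -99386.3, 444464).
So ∂z/∂E = −n_x/n_z = −0.459016 and ∂z/∂N = −n_y/n_z = 0.223609.
Intercept c from DH-2: -286 + 437.90 − 20.35 = 131.55.
At (435, 515): z = −199.7 + 115.2 + 131.55 = 47.0 m.

47.0 m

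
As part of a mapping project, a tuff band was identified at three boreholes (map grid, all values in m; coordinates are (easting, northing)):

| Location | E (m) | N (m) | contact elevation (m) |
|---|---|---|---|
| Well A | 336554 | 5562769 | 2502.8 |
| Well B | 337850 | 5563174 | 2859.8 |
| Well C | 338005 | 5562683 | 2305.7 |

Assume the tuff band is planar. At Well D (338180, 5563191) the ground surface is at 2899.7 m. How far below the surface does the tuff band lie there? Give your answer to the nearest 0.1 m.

Two edge vectors: Well A→Well B = (1296, 405, 357), Well A→Well C = (1451, -86, -197.1).
Normal n = (Well A→Well B) × (Well A→Well C) = (-49123.5, 773448.6, -699111).
So ∂z/∂E = −n_x/n_z = −0.070265666 and ∂z/∂N = −n_y/n_z = 1.106331613.
Intercept c from Well A: 2502.8 + 23648.19 − 6154267.20 = −6128116.21.
At (338180, 5563191): z_contact = −23762.44 + 6154734.07 − 6128116.21 = 2855.42 m.
Depth below ground = 2899.7 − 2855.42 = 44.3 m.

44.3 m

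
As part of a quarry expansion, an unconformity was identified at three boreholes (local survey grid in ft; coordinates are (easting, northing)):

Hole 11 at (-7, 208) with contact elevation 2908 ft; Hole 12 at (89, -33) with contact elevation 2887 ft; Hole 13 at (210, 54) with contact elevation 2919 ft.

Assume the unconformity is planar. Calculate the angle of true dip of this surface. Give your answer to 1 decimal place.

Let the plane be z = a·E + b·N + c.
Hole 12−Hole 11: 96a − 241b = −21;  Hole 13−Hole 11: 217a − 154b = 11.
Solving gives a = 0.15688, b = 0.14963.
Gradient magnitude |∇z| = √(a² + b²) = √(0.02461 + 0.02239) = 0.21679.
True dip = arctan(0.21679) = 12.2°, dipping toward SW (azimuth ≈ 226°).

12.2°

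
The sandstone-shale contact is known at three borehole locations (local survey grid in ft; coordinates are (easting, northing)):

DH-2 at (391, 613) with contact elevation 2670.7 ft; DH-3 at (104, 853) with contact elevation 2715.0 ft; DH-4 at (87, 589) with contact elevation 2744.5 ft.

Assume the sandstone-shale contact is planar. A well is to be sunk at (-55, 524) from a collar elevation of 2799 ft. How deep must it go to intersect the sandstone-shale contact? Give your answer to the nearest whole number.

15 ft

Let the plane be z = a·E + b·N + c.
DH-3−DH-2: −287a + 240b = 44.3;  DH-4−DH-2: −304a − 24b = 73.8.
Solving gives a = −0.23514, b = −0.09660.
Then c = 2670.7 − a·391 − b·613 = 2821.85.
At (-55, 524): z_contact = 12.9 − 50.6 + 2821.85 = 2784.2 ft.
Depth below ground = 2799 − 2784.2 = 15 ft.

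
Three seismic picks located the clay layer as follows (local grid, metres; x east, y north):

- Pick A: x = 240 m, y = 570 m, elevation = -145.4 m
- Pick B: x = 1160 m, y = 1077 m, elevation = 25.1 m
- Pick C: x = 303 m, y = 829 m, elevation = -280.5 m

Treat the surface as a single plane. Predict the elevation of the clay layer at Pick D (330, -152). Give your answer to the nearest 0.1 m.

376.2 m

Let the plane be z = a·x + b·y + c.
Pick B−Pick A: 920a + 507b = 170.5;  Pick C−Pick A: 63a + 259b = −135.1.
Solving gives a = 0.545971, b = −0.654425.
Then c = -145.4 − a·240 − b·570 = 96.59.
At (330, -152): z = 180.2 + 99.5 + 96.59 = 376.2 m.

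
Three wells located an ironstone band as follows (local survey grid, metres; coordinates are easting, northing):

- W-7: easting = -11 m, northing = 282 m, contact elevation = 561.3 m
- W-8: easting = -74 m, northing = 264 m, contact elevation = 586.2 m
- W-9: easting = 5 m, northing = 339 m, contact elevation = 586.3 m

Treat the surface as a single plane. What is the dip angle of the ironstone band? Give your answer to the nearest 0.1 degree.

Let the plane be z = a·easting + b·northing + c.
W-8−W-7: −63a − 18b = 24.9;  W-9−W-7: 16a + 57b = 25.
Solving gives a = −0.56594, b = 0.59746.
Gradient magnitude |∇z| = √(a² + b²) = √(0.32029 + 0.35695) = 0.82295.
True dip = arctan(0.82295) = 39.5°, dipping toward SE (azimuth ≈ 137°).

39.5°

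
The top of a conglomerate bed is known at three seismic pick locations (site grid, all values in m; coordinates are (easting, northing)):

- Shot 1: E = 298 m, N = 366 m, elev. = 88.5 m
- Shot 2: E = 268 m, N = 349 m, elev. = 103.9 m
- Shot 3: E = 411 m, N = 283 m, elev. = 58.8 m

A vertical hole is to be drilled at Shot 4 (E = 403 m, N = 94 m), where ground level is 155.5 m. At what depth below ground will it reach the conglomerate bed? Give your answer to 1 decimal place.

Let the plane be z = a·E + b·N + c.
Shot 2−Shot 1: −30a − 17b = 15.4;  Shot 3−Shot 1: 113a − 83b = −29.7.
Solving gives a = −0.40424, b = −0.19252.
Then c = 88.5 − a·298 − b·366 = 279.43.
At (403, 94): z_contact = −162.91 − 18.10 + 279.43 = 98.42 m.
Depth below ground = 155.5 − 98.42 = 57.1 m.

57.1 m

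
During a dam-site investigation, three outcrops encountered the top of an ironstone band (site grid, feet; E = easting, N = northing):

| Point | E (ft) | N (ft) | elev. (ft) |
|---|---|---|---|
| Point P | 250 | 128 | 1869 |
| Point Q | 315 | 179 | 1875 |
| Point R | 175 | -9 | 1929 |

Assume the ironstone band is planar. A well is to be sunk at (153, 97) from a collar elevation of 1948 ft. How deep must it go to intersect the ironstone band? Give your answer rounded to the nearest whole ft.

127 ft

Two edge vectors: Point P→Point Q = (65, 51, 6), Point P→Point R = (-75, -137, 60).
Normal n = (Point P→Point Q) × (Point P→Point R) = (3882, -4350, -5080).
So ∂z/∂E = −n_x/n_z = 0.76417 and ∂z/∂N = −n_y/n_z = −0.85630.
Intercept c from Point P: 1869 − 191.04 + 109.61 = 1787.56.
At (153, 97): z_contact = 116.9 − 83.1 + 1787.56 = 1821.4 ft.
Depth below ground = 1948 − 1821.4 = 127 ft.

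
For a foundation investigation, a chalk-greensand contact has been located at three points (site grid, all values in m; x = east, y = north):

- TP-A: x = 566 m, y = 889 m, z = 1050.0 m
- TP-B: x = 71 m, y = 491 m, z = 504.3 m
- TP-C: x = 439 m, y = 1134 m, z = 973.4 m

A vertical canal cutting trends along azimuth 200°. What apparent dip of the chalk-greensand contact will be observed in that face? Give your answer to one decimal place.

26.5°

Let the plane be z = a·x + b·y + c.
TP-B−TP-A: −495a − 398b = −545.7;  TP-C−TP-A: −127a + 245b = −76.6.
Solving gives a = 0.95555, b = 0.18267.
Unit vector along 200° is (sin 200°, cos 200°) = (-0.3420, -0.9397).
Slope in that direction = a·(-0.3420) + b·(-0.9397) = −0.49847.
Apparent dip = arctan|0.49847| = 26.5° (true dip is 44.2°, so apparent ≤ true as expected).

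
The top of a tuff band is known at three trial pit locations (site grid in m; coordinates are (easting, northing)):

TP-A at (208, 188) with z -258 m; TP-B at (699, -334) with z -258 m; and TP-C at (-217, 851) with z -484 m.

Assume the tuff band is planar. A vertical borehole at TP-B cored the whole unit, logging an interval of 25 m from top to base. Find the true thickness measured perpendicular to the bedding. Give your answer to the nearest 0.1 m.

13.5 m

Two edge vectors: TP-A→TP-B = (491, -522, 0), TP-A→TP-C = (-425, 663, -226).
Normal n = (TP-A→TP-B) × (TP-A→TP-C) = (117972, 110966, 103683).
So ∂z/∂E = −n_x/n_z = −1.13781 and ∂z/∂N = −n_y/n_z = −1.07024.
|∇z| = √(a²+b²) = 1.56206, so dip δ = arctan(1.56206) = 57.37°.
True thickness = vertical thickness × cos δ = 25 × cos 57.37° = 13.5 m.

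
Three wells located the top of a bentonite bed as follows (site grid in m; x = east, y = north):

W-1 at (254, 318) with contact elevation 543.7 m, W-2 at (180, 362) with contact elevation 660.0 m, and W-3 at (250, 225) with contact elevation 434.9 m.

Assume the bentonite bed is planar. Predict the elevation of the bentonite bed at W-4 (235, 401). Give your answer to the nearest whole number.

Two edge vectors: W-1→W-2 = (-74, 44, 116.3), W-1→W-3 = (-4, -93, -108.8).
Normal n = (W-1→W-2) × (W-1→W-3) = (6028.7, -8516.4, 7058).
So ∂z/∂x = −n_x/n_z = −0.85417 and ∂z/∂y = −n_y/n_z = 1.20663.
Intercept c from W-1: 543.7 + 216.96 − 383.71 = 376.95.
At (235, 401): z = −200.7 + 483.9 + 376.95 = 660.1 m.

660 m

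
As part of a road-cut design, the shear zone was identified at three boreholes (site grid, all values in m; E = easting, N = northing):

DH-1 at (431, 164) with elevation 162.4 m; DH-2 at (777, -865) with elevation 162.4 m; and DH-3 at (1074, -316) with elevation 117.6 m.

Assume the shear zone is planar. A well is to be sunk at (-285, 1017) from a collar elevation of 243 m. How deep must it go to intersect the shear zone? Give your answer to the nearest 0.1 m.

40.7 m

Two edge vectors: DH-1→DH-2 = (346, -1029, 0), DH-1→DH-3 = (643, -480, -44.8).
Normal n = (DH-1→DH-2) × (DH-1→DH-3) = (46099.2, 15500.8, 495567).
So ∂z/∂E = −n_x/n_z = −0.093023 and ∂z/∂N = −n_y/n_z = −0.031279.
Intercept c from DH-1: 162.4 + 40.09 + 5.13 = 207.62.
At (-285, 1017): z_contact = 26.51 − 31.81 + 207.62 = 202.32 m.
Depth below ground = 243 − 202.32 = 40.7 m.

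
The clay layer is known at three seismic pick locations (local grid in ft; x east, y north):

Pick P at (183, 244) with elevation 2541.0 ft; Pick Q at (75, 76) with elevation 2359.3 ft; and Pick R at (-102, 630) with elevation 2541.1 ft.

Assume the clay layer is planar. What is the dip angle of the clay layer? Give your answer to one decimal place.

44.2°

Two edge vectors: Pick P→Pick Q = (-108, -168, -181.7), Pick P→Pick R = (-285, 386, 0.1).
Normal n = (Pick P→Pick Q) × (Pick P→Pick R) = (70119.4, 51795.3, -89568).
So ∂z/∂x = −n_x/n_z = 0.78286 and ∂z/∂y = −n_y/n_z = 0.57828.
Gradient magnitude |∇z| = √(a² + b²) = √(0.61287 + 0.33441) = 0.97328.
True dip = arctan(0.97328) = 44.2°, dipping toward SW (azimuth ≈ 234°).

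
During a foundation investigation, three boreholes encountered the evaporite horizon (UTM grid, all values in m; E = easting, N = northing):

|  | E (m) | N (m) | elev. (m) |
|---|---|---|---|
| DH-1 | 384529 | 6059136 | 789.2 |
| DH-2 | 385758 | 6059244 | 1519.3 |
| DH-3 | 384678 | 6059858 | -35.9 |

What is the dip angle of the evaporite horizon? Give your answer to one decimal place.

Two edge vectors: DH-1→DH-2 = (1229, 108, 730.1), DH-1→DH-3 = (149, 722, -825.1).
Normal n = (DH-1→DH-2) × (DH-1→DH-3) = (-616243, 1122832.8, 871246).
So ∂z/∂E = −n_x/n_z = 0.70731 and ∂z/∂N = −n_y/n_z = −1.28877.
Gradient magnitude |∇z| = √(a² + b²) = √(0.50029 + 1.66092) = 1.47011.
True dip = arctan(1.47011) = 55.8°, dipping toward NNW (azimuth ≈ 331°).

55.8°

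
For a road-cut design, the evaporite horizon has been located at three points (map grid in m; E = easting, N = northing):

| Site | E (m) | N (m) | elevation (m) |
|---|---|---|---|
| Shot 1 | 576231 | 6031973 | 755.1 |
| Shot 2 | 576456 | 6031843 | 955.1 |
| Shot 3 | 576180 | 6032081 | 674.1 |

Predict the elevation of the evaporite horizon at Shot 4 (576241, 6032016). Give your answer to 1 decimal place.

741.8 m

Let the plane be z = a·E + b·N + c.
Shot 2−Shot 1: 225a − 130b = 200;  Shot 3−Shot 1: −51a + 108b = −81.
Solving gives a = 0.626485569, b = −0.454159593.
Then c = 755.1 − a·576231 − b·6031973 = 2379233.09.
At (576241, 6032016): z = 361006.7 − 2739497.9 + 2379233.09 = 741.8 m.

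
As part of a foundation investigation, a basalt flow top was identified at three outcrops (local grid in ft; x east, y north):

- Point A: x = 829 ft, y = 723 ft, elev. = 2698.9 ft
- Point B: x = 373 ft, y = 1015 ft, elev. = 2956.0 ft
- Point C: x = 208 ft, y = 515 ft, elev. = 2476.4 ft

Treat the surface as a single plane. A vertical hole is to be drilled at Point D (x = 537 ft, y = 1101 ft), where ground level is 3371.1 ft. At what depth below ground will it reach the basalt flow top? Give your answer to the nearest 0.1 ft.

327.0 ft

Two edge vectors: Point A→Point B = (-456, 292, 257.1), Point A→Point C = (-621, -208, -222.5).
Normal n = (Point A→Point B) × (Point A→Point C) = (-11493.2, -261119.1, 276180).
So ∂z/∂x = −n_x/n_z = 0.041615 and ∂z/∂y = −n_y/n_z = 0.945467.
Intercept c from Point A: 2698.9 − 34.50 − 683.57 = 1980.83.
At (537, 1101): z_contact = 22.35 + 1040.96 + 1980.83 = 3044.14 ft.
Depth below ground = 3371.1 − 3044.14 = 327.0 ft.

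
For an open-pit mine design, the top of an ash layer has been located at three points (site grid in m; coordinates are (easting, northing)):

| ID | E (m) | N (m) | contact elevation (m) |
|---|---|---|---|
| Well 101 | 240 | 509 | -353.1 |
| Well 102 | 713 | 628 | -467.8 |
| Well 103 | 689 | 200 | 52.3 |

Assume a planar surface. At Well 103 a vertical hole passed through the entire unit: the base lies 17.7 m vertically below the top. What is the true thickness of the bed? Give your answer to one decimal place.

Two edge vectors: Well 101→Well 102 = (473, 119, -114.7), Well 101→Well 103 = (449, -309, 405.4).
Normal n = (Well 101→Well 102) × (Well 101→Well 103) = (12800.3, -243254.5, -199588).
So ∂z/∂E = −n_x/n_z = 0.06413 and ∂z/∂N = −n_y/n_z = −1.21878.
|∇z| = √(a²+b²) = 1.22047, so dip δ = arctan(1.22047) = 50.67°.
True thickness = vertical thickness × cos δ = 17.7 × cos 50.67° = 11.2 m.

11.2 m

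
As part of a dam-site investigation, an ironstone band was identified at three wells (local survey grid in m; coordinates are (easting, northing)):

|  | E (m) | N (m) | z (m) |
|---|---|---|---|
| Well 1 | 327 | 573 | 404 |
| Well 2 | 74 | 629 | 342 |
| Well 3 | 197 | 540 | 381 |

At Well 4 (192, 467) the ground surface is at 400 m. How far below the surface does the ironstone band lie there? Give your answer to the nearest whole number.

Let the plane be z = a·E + b·N + c.
Well 2−Well 1: −253a + 56b = −62;  Well 3−Well 1: −130a − 33b = −23.
Solving gives a = 0.21332, b = −0.14339.
Then c = 404 − a·327 − b·573 = 416.40.
At (192, 467): z_contact = 41.0 − 67.0 + 416.40 = 390.4 m.
Depth below ground = 400 − 390.4 = 10 m.

10 m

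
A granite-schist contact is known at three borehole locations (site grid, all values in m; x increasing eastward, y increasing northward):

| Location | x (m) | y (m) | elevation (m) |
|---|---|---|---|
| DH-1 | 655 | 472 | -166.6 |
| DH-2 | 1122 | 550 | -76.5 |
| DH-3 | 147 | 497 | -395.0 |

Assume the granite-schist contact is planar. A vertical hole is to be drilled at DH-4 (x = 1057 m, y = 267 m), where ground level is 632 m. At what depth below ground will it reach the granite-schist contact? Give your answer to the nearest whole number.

398 m

Two edge vectors: DH-1→DH-2 = (467, 78, 90.1), DH-1→DH-3 = (-508, 25, -228.4).
Normal n = (DH-1→DH-2) × (DH-1→DH-3) = (-20067.7, 60892, 51299).
So ∂z/∂x = −n_x/n_z = 0.39119 and ∂z/∂y = −n_y/n_z = −1.18700.
Intercept c from DH-1: -166.6 − 256.23 + 560.26 = 137.43.
At (1057, 267): z_contact = 413.5 − 316.9 + 137.43 = 234.0 m.
Depth below ground = 632 − 234.0 = 398 m.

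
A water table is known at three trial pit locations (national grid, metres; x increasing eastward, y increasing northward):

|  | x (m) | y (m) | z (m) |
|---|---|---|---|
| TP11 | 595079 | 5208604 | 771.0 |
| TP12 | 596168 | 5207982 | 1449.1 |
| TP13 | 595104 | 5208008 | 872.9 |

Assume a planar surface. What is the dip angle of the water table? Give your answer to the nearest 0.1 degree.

29.2°

Let the plane be z = a·x + b·y + c.
TP12−TP11: 1089a − 622b = 678.1;  TP13−TP11: 25a − 596b = 101.9.
Solving gives a = 0.53791, b = −0.14841.
Gradient magnitude |∇z| = √(a² + b²) = √(0.28935 + 0.02203) = 0.55801.
True dip = arctan(0.55801) = 29.2°, dipping toward WNW (azimuth ≈ 285°).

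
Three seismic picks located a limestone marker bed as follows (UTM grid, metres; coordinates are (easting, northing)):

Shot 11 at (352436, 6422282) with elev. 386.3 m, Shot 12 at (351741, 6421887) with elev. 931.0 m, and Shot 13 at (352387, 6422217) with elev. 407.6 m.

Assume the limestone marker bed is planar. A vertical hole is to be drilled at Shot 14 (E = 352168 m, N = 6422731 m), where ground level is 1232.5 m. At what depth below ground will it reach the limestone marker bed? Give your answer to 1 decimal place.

Let the plane be z = a·E + b·N + c.
Shot 12−Shot 11: −695a − 395b = 544.7;  Shot 13−Shot 11: −49a − 65b = 21.3.
Solving gives a = −1.045391170, b = 0.460371805.
Then c = 386.3 − a·352436 − b·6422282 = −2587817.77.
At (352168, 6422731): z_contact = −368153.32 + 2956844.26 − 2587817.77 = 873.17 m.
Depth below ground = 1232.5 − 873.17 = 359.3 m.

359.3 m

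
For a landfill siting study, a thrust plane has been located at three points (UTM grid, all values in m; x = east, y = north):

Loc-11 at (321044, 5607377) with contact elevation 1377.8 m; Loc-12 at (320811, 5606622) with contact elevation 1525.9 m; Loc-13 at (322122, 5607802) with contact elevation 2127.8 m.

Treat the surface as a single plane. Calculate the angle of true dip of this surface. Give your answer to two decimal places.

44.91°

Let the plane be z = a·x + b·y + c.
Loc-12−Loc-11: −233a − 755b = 148.1;  Loc-13−Loc-11: 1078a + 425b = 750.
Solving gives a = 0.88016, b = −0.46778.
Gradient magnitude |∇z| = √(a² + b²) = √(0.77467 + 0.21882) = 0.99674.
True dip = arctan(0.99674) = 44.91°, dipping toward WNW (azimuth ≈ 298°).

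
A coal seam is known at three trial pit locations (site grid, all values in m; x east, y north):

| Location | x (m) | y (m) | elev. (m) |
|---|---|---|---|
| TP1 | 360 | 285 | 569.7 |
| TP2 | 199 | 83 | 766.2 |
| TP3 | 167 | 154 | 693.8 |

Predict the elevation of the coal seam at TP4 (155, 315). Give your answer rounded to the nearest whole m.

532 m

Two edge vectors: TP1→TP2 = (-161, -202, 196.5), TP1→TP3 = (-193, -131, 124.1).
Normal n = (TP1→TP2) × (TP1→TP3) = (673.3, -17944.4, -17895).
So ∂z/∂x = −n_x/n_z = 0.03763 and ∂z/∂y = −n_y/n_z = −1.00276.
Intercept c from TP1: 569.7 − 13.55 + 285.79 = 841.94.
At (155, 315): z = 5.8 − 315.9 + 841.94 = 531.9 m.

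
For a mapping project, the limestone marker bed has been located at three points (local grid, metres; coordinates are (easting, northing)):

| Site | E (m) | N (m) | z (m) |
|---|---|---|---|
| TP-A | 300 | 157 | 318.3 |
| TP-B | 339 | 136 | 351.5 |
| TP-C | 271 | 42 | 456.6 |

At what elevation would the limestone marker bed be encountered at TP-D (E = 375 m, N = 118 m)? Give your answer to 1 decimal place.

380.4 m

Let the plane be z = a·E + b·N + c.
TP-B−TP-A: 39a − 21b = 33.2;  TP-C−TP-A: −29a − 115b = 138.3.
Solving gives a = 0.17937, b = −1.24784.
Then c = 318.3 − a·300 − b·157 = 460.40.
At (375, 118): z = 67.3 − 147.2 + 460.40 = 380.4 m.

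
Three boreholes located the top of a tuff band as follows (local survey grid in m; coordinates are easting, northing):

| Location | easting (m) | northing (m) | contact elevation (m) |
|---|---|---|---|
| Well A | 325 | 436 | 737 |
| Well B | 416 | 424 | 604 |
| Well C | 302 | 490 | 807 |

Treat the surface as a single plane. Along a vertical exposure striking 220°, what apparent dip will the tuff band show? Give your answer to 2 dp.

Let the plane be z = a·easting + b·northing + c.
Well B−Well A: 91a − 12b = −133;  Well C−Well A: −23a + 54b = 70.
Solving gives a = −1.36740, b = 0.71389.
Unit vector along 220° is (sin 220°, cos 220°) = (-0.6428, -0.7660).
Slope in that direction = a·(-0.6428) + b·(-0.7660) = 0.33208.
Apparent dip = arctan|0.33208| = 18.37° (true dip is 57.0°, so apparent ≤ true as expected).

18.37°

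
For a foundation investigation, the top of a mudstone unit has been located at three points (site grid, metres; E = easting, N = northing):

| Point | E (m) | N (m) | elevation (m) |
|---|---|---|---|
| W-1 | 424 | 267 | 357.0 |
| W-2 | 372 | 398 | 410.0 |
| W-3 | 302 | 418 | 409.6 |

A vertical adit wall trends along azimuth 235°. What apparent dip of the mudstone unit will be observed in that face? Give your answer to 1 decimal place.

Let the plane be z = a·E + b·N + c.
W-2−W-1: −52a + 131b = 53;  W-3−W-1: −122a + 151b = 52.6.
Solving gives a = 0.13683, b = 0.45889.
Unit vector along 235° is (sin 235°, cos 235°) = (-0.8192, -0.5736).
Slope in that direction = a·(-0.8192) + b·(-0.5736) = −0.37529.
Apparent dip = arctan|0.37529| = 20.6° (true dip is 25.6°, so apparent ≤ true as expected).

20.6°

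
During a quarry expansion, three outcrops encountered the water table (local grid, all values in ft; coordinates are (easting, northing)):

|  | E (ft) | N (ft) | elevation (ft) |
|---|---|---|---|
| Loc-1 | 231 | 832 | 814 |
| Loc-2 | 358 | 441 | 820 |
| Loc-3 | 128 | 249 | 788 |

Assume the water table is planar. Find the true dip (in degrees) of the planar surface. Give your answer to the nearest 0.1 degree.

Let the plane be z = a·E + b·N + c.
Loc-2−Loc-1: 127a − 391b = 6;  Loc-3−Loc-1: −103a − 583b = −26.
Solving gives a = 0.11953, b = 0.02348.
Gradient magnitude |∇z| = √(a² + b²) = √(0.01429 + 0.00055) = 0.12181.
True dip = arctan(0.12181) = 6.9°, dipping toward W (azimuth ≈ 259°).

6.9°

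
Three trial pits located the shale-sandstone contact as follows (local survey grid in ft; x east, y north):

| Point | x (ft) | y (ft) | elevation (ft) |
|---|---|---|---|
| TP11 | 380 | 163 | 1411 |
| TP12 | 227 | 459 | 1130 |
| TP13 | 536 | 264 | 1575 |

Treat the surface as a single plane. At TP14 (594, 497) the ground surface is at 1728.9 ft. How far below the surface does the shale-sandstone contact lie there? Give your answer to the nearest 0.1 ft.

Two edge vectors: TP11→TP12 = (-153, 296, -281), TP11→TP13 = (156, 101, 164).
Normal n = (TP11→TP12) × (TP11→TP13) = (76925, -18744, -61629).
So ∂z/∂x = −n_x/n_z = 1.24819 and ∂z/∂y = −n_y/n_z = −0.30414.
Intercept c from TP11: 1411 − 474.31 + 49.58 = 986.26.
At (594, 497): z_contact = 741.43 − 151.16 + 986.26 = 1576.53 ft.
Depth below ground = 1728.9 − 1576.53 = 152.4 ft.

152.4 ft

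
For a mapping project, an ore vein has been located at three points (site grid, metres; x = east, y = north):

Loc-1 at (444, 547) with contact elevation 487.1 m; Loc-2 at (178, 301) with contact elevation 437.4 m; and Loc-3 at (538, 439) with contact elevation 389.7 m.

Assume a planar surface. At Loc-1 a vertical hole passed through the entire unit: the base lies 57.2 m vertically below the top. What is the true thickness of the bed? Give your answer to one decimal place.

Let the plane be z = a·x + b·y + c.
Loc-2−Loc-1: −266a − 246b = −49.7;  Loc-3−Loc-1: 94a − 108b = −97.4.
Solving gives a = −0.35857, b = 0.58976.
|∇z| = √(a²+b²) = 0.69021, so dip δ = arctan(0.69021) = 34.61°.
True thickness = vertical thickness × cos δ = 57.2 × cos 34.61° = 47.1 m.

47.1 m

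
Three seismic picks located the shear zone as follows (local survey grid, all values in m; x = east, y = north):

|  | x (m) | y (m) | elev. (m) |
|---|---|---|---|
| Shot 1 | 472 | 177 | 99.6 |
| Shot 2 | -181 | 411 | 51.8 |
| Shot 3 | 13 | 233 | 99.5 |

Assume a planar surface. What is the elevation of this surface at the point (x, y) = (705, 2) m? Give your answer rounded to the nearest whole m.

145 m

Two edge vectors: Shot 1→Shot 2 = (-653, 234, -47.8), Shot 1→Shot 3 = (-459, 56, -0.1).
Normal n = (Shot 1→Shot 2) × (Shot 1→Shot 3) = (2653.4, 21874.9, 70838).
So ∂z/∂x = −n_x/n_z = −0.03746 and ∂z/∂y = −n_y/n_z = −0.30880.
Intercept c from Shot 1: 99.6 + 17.68 + 54.66 = 171.94.
At (705, 2): z = −26.4 − 0.6 + 171.94 = 144.9 m.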